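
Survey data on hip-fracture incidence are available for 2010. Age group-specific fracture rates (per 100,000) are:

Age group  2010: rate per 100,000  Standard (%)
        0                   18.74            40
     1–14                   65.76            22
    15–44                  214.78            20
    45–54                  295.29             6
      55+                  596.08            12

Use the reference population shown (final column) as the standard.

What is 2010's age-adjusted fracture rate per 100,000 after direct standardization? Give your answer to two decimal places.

Standard weights: 0.40, 0.22, 0.20, 0.06, 0.12.
Standardized rate: 0.4000×18.74 + 0.2200×65.76 + 0.2000×214.78 + 0.0600×295.29 + 0.1200×596.08 = 154.1662 per 100,000.

154.17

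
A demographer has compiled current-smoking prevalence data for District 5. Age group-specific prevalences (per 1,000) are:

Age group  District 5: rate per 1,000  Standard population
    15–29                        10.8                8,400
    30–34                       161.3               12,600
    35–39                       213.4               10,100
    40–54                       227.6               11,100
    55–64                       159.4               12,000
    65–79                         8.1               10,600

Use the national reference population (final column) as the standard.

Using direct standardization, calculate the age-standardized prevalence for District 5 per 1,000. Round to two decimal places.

Standard total = 64,800; weights = 0.1296, 0.1944, 0.1559, 0.1713, 0.1852, 0.1636.
Standardized rate: 0.1296×10.8 + 0.1944×161.3 + 0.1559×213.4 + 0.1713×227.6 + 0.1852×159.4 + 0.1636×8.1 = 135.8559 per 1,000.

135.86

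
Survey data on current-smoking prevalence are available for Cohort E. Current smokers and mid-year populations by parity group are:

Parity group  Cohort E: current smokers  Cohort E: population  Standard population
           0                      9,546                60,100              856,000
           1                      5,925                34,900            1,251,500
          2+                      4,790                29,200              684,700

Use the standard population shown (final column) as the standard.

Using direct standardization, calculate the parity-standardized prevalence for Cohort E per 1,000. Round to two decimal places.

Parity-specific rates per 1,000 for Cohort E: 158.835, 169.771, 164.041.
Standard total = 2,792,200; weights = 0.3066, 0.4482, 0.2452.
Standardized rate: 0.3066×158.835 + 0.4482×169.771 + 0.2452×164.041 = 165.0133 per 1,000.

165.01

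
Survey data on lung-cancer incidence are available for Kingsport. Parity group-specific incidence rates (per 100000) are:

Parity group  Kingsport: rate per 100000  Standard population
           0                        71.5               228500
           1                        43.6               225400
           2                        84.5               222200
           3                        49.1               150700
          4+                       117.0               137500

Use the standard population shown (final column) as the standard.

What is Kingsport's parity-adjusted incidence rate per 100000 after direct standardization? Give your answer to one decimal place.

Standard total = 964300; weights = 0.2370, 0.2337, 0.2304, 0.1563, 0.1426.
Standardized rate: 0.2370×71.5 + 0.2337×43.6 + 0.2304×84.5 + 0.1563×49.1 + 0.1426×117.0 = 70.9613 per 100000.

71.0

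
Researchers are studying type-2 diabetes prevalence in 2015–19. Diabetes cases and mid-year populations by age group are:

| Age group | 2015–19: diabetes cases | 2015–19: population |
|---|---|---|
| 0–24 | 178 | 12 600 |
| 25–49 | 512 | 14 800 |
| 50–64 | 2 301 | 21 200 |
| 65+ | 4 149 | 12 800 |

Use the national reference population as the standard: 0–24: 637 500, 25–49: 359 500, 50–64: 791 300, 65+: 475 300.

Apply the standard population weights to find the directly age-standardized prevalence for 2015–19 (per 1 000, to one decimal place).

Age-specific rates per 1 000 for 2015–19: 14.127, 34.595, 108.538, 324.141.
Standard total = 2 263 600; weights = 0.2816, 0.1588, 0.3496, 0.2100.
Standardized rate: 0.2816×14.127 + 0.1588×34.595 + 0.3496×108.538 + 0.2100×324.141 = 115.4765 per 1 000.

115.5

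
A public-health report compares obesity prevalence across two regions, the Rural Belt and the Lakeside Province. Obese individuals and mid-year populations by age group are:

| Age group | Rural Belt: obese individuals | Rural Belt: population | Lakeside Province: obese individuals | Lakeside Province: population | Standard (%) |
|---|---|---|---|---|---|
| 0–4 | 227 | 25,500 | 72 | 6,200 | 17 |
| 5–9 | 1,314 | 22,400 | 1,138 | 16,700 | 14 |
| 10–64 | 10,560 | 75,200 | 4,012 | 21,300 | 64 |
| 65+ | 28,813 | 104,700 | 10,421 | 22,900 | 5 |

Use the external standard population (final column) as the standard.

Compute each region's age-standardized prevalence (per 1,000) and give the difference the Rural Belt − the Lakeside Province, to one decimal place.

Age-specific rates per 1,000 for the Rural Belt: 8.902, 58.661, 140.426, 275.196.
For the Lakeside Province: 11.613, 68.144, 188.357, 455.066.
Standard weights: 0.17, 0.14, 0.64, 0.05.
The Rural Belt: 0.1700×8.902 + 0.1400×58.661 + 0.6400×140.426 + 0.0500×275.196 = 113.3580 per 1,000.
The Lakeside Province: 0.1700×11.613 + 0.1400×68.144 + 0.6400×188.357 + 0.0500×455.066 = 154.8159 per 1,000.
Difference = 113.3580 − 154.8159 = -41.4580.

-41.5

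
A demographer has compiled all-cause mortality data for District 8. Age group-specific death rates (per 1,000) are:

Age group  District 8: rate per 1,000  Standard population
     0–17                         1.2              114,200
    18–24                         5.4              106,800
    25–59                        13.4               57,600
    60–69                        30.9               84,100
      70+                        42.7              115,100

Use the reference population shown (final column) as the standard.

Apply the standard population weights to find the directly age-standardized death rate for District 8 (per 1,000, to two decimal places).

18.83

Standard total = 477,800; weights = 0.2390, 0.2235, 0.1206, 0.1760, 0.2409.
Standardized rate: 0.2390×1.2 + 0.2235×5.4 + 0.1206×13.4 + 0.1760×30.9 + 0.2409×42.7 = 18.8344 per 1,000.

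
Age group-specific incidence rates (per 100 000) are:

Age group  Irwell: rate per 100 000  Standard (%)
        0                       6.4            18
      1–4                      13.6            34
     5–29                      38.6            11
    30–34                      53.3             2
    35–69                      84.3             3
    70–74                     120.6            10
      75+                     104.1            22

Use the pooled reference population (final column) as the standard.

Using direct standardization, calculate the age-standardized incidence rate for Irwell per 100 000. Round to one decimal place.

Standard weights: 0.18, 0.34, 0.11, 0.02, 0.03, 0.10, 0.22.
Standardized rate: 0.1800×6.4 + 0.3400×13.6 + 0.1100×38.6 + 0.0200×53.3 + 0.0300×84.3 + 0.1000×120.6 + 0.2200×104.1 = 48.5790 per 100 000.

48.6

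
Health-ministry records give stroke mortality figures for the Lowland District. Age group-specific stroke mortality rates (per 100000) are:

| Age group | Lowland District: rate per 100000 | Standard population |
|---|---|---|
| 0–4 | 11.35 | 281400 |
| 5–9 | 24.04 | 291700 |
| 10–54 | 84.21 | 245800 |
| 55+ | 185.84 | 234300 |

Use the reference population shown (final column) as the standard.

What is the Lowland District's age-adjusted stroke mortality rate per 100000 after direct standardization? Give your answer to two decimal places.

Standard total = 1053200; weights = 0.2672, 0.2770, 0.2334, 0.2225.
Standardized rate: 0.2672×11.35 + 0.2770×24.04 + 0.2334×84.21 + 0.2225×185.84 = 70.6869 per 100000.

70.69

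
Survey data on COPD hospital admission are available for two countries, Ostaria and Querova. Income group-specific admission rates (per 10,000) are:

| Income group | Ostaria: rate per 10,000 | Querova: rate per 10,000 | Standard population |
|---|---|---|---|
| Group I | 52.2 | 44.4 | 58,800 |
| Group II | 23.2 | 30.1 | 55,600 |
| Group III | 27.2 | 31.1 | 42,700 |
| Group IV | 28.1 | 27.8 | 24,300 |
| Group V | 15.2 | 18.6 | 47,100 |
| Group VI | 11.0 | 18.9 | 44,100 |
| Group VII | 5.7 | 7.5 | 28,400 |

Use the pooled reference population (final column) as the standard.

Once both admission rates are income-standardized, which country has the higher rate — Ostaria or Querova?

Standard total = 301,000; weights = 0.1953, 0.1847, 0.1419, 0.0807, 0.1565, 0.1465, 0.0944.
Ostaria: 0.1953×52.2 + 0.1847×23.2 + 0.1419×27.2 + 0.0807×28.1 + 0.1565×15.2 + 0.1465×11.0 + 0.0944×5.7 = 25.1377 per 10,000.
Querova: 0.1953×44.4 + 0.1847×30.1 + 0.1419×31.1 + 0.0807×27.8 + 0.1565×18.6 + 0.1465×18.9 + 0.0944×7.5 = 27.2769 per 10,000.

Querova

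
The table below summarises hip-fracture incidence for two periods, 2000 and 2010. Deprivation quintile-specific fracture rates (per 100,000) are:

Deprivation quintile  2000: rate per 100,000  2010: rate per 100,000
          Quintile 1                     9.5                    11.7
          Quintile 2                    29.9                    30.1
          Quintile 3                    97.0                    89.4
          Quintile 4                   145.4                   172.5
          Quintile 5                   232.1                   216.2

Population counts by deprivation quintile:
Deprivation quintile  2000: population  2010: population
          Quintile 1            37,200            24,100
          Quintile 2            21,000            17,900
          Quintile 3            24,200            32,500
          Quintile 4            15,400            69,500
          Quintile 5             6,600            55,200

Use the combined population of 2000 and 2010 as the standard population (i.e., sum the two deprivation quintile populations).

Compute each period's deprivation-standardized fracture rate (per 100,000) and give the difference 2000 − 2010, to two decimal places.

Combined standard total = 303,600; weights = 0.2019, 0.1281, 0.1868, 0.2796, 0.2036.
2000: 0.2019×9.5 + 0.1281×29.9 + 0.1868×97.0 + 0.2796×145.4 + 0.2036×232.1 = 111.7708 per 100,000.
2010: 0.2019×11.7 + 0.1281×30.1 + 0.1868×89.4 + 0.2796×172.5 + 0.2036×216.2 = 115.1630 per 100,000.
Difference = 111.7708 − 115.1630 = -3.3923.

-3.39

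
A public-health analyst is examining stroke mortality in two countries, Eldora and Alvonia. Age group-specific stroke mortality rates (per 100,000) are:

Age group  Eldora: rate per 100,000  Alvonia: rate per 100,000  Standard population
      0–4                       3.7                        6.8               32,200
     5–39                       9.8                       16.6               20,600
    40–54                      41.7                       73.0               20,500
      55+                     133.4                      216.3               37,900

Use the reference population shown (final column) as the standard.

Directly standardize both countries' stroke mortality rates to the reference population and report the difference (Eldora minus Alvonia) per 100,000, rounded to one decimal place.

Standard total = 111,200; weights = 0.2896, 0.1853, 0.1844, 0.3408.
Eldora: 0.2896×3.7 + 0.1853×9.8 + 0.1844×41.7 + 0.3408×133.4 = 56.0407 per 100,000.
Alvonia: 0.2896×6.8 + 0.1853×16.6 + 0.1844×73.0 + 0.3408×216.3 = 92.2229 per 100,000.
Difference = 56.0407 − 92.2229 = -36.1822.

-36.2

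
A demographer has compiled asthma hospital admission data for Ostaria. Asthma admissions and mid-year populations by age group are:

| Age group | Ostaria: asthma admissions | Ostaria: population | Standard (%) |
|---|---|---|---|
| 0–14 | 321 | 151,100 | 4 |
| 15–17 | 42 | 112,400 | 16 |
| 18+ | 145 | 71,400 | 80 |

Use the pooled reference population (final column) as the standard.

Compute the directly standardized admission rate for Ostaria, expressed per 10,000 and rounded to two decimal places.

Age-specific rates per 10,000 for Ostaria: 21.24, 3.74, 20.31.
Standard weights: 0.04, 0.16, 0.80.
Standardized rate: 0.0400×21.24 + 0.1600×3.74 + 0.8000×20.31 = 17.6941 per 10,000.

17.69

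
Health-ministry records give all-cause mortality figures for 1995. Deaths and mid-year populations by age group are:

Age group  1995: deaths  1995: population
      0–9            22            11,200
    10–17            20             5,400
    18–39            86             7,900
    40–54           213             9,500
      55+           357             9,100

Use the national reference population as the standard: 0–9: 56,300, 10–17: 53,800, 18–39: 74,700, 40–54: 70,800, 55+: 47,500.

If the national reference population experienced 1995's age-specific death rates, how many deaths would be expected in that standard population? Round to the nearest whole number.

4574

Age-specific rates per 100,000 for 1995: 196.43, 370.37, 1088.61, 2242.11, 3923.08.
Expected deaths = Σ (standard pop × age-specific rate ÷ 100,000)
= 56,300×196.43/100,000 + 53,800×370.37/100,000 + 74,700×1088.61/100,000 + 70,800×2242.11/100,000 + 47,500×3923.08/100,000
= 110.59 + 199.26 + 813.19 + 1587.41 + 1863.46 = 4573.91.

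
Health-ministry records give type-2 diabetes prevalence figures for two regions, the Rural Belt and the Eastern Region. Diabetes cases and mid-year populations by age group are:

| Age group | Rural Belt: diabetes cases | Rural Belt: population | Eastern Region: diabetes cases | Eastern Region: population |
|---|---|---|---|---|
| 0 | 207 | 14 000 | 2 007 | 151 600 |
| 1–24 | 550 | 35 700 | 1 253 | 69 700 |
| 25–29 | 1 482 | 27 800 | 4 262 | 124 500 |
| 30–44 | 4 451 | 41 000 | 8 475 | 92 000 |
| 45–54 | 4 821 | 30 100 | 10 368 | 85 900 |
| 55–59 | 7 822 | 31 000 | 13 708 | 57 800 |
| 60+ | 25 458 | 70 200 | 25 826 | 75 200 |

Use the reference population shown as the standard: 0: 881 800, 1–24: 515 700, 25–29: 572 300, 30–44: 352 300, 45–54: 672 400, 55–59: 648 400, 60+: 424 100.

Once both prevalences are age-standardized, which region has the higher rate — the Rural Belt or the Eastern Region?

Rural Belt

Age-specific rates per 1 000 for the Rural Belt: 14.786, 15.406, 53.309, 108.561, 160.166, 252.323, 362.650.
For the Eastern Region: 13.239, 17.977, 34.233, 92.120, 120.698, 237.163, 343.431.
Standard total = 4 067 000; weights = 0.2168, 0.1268, 0.1407, 0.0866, 0.1653, 0.1594, 0.1043.
The Rural Belt: 0.2168×14.786 + 0.1268×15.406 + 0.1407×53.309 + 0.0866×108.561 + 0.1653×160.166 + 0.1594×252.323 + 0.1043×362.650 = 126.5895 per 1 000.
The Eastern Region: 0.2168×13.239 + 0.1268×17.977 + 0.1407×34.233 + 0.0866×92.120 + 0.1653×120.698 + 0.1594×237.163 + 0.1043×343.431 = 111.5252 per 1 000.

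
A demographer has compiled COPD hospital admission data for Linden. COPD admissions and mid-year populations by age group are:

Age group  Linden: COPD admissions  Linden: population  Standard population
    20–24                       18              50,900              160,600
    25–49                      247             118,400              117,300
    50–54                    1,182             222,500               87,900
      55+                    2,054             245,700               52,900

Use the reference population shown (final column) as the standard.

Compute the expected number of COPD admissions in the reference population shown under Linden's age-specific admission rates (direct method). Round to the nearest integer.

1211

Age-specific rates per 10,000 for Linden: 3.54, 20.86, 53.12, 83.60.
Expected COPD admissions = Σ (standard pop × age-specific rate ÷ 10,000)
= 160,600×3.54/10,000 + 117,300×20.86/10,000 + 87,900×53.12/10,000 + 52,900×83.60/10,000
= 56.79 + 244.71 + 466.96 + 442.23 = 1210.69.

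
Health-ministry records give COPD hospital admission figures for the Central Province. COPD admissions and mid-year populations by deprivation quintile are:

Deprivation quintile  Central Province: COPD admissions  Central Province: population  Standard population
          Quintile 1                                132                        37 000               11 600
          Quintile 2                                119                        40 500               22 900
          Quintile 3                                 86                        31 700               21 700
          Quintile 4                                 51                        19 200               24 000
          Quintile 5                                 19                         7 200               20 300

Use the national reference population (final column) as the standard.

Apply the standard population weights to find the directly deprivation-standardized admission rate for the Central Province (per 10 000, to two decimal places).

Deprivation-specific rates per 10 000 for the Central Province: 35.68, 29.38, 27.13, 26.56, 26.39.
Standard total = 100 500; weights = 0.1154, 0.2279, 0.2159, 0.2388, 0.2020.
Standardized rate: 0.1154×35.68 + 0.2279×29.38 + 0.2159×27.13 + 0.2388×26.56 + 0.2020×26.39 = 28.3443 per 10 000.

28.34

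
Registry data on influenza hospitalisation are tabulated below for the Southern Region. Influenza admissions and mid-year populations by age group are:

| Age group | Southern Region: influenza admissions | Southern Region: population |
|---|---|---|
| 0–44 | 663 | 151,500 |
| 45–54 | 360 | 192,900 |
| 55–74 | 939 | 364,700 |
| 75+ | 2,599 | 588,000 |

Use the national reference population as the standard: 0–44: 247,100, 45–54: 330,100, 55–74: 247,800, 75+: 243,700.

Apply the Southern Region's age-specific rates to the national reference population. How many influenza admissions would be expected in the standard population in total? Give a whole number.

3413

Age-specific rates per 100,000 for the Southern Region: 437.62, 186.63, 257.47, 442.01.
Expected influenza admissions = Σ (standard pop × age-specific rate ÷ 100,000)
= 247,100×437.62/100,000 + 330,100×186.63/100,000 + 247,800×257.47/100,000 + 243,700×442.01/100,000
= 1081.37 + 616.05 + 638.02 + 1077.17 = 3412.60.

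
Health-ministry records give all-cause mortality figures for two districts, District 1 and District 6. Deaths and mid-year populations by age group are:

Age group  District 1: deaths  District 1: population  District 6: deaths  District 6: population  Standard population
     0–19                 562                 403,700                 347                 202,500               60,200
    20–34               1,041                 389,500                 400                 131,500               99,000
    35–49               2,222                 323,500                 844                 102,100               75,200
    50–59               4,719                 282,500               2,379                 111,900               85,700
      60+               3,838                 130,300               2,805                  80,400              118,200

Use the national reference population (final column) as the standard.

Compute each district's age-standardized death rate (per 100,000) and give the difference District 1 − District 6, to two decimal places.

Age-specific rates per 100,000 for District 1: 139.21, 267.27, 686.86, 1670.44, 2945.51.
For District 6: 171.36, 304.18, 826.64, 2126.01, 3488.81.
Standard total = 438,300; weights = 0.1373, 0.2259, 0.1716, 0.1955, 0.2697.
District 1: 0.1373×139.21 + 0.2259×267.27 + 0.1716×686.86 + 0.1955×1670.44 + 0.2697×2945.51 = 1318.2938 per 100,000.
District 6: 0.1373×171.36 + 0.2259×304.18 + 0.1716×826.64 + 0.1955×2126.01 + 0.2697×3488.81 = 1590.6199 per 100,000.
Difference = 1318.2938 − 1590.6199 = -272.3261.

-272.33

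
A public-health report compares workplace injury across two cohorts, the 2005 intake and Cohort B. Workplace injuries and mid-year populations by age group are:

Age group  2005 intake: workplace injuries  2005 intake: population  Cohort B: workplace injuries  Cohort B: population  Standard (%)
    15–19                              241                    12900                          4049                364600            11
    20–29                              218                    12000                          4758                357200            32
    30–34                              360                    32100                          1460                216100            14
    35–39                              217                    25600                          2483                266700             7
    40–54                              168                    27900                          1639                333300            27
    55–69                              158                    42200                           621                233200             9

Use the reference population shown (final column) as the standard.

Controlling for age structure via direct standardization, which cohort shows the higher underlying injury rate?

Age-specific rates per 10000 for the 2005 intake: 186.82, 181.67, 112.15, 84.77, 60.22, 37.44.
For Cohort B: 111.05, 133.20, 67.56, 93.10, 49.17, 26.63.
Standard weights: 0.11, 0.32, 0.14, 0.07, 0.27, 0.09.
The 2005 intake: 0.1100×186.82 + 0.3200×181.67 + 0.1400×112.15 + 0.0700×84.77 + 0.2700×60.22 + 0.0900×37.44 = 119.9460 per 10000.
Cohort B: 0.1100×111.05 + 0.3200×133.20 + 0.1400×67.56 + 0.0700×93.10 + 0.2700×49.17 + 0.0900×26.63 = 86.4902 per 10000.

2005 intake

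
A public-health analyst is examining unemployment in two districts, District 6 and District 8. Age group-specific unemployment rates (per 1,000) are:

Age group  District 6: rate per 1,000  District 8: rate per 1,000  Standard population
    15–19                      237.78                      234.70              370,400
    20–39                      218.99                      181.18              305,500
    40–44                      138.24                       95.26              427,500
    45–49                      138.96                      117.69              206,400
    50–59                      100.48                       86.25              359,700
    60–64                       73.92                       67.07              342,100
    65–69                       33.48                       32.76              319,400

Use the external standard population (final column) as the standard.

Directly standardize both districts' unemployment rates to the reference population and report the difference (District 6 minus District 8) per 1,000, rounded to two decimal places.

18.51

Standard total = 2,331,000; weights = 0.1589, 0.1311, 0.1834, 0.0885, 0.1543, 0.1468, 0.1370.
District 6: 0.1589×237.78 + 0.1311×218.99 + 0.1834×138.24 + 0.0885×138.96 + 0.1543×100.48 + 0.1468×73.92 + 0.1370×33.48 = 135.0829 per 1,000.
District 8: 0.1589×234.70 + 0.1311×181.18 + 0.1834×95.26 + 0.0885×117.69 + 0.1543×86.25 + 0.1468×67.07 + 0.1370×32.76 = 116.5725 per 1,000.
Difference = 135.0829 − 116.5725 = 18.5104.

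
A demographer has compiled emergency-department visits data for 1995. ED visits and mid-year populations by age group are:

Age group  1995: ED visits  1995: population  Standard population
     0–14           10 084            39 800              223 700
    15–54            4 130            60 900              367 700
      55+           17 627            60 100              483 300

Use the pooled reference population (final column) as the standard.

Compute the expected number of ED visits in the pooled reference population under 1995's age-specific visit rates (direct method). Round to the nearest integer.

Age-specific rates per 1 000 for 1995: 253.367, 67.816, 293.295.
Expected ED visits = Σ (standard pop × age-specific rate ÷ 1 000)
= 223 700×253.367/1 000 + 367 700×67.816/1 000 + 483 300×293.295/1 000
= 56678.16 + 24935.98 + 141749.24 = 223363.37.

223363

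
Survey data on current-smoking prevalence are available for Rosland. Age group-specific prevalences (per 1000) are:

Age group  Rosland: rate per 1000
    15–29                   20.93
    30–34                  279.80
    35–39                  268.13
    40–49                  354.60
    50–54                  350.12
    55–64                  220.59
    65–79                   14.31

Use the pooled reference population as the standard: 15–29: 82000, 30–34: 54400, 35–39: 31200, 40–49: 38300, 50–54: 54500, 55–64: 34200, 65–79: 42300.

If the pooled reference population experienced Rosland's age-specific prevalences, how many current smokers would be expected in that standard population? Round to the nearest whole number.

66115

Expected current smokers = Σ (standard pop × age-specific rate ÷ 1000)
= 82000×20.93/1000 + 54400×279.80/1000 + 31200×268.13/1000 + 38300×354.60/1000 + 54500×350.12/1000 + 34200×220.59/1000 + 42300×14.31/1000
= 1716.26 + 15221.12 + 8365.66 + 13581.18 + 19081.54 + 7544.18 + 605.31 = 66115.25.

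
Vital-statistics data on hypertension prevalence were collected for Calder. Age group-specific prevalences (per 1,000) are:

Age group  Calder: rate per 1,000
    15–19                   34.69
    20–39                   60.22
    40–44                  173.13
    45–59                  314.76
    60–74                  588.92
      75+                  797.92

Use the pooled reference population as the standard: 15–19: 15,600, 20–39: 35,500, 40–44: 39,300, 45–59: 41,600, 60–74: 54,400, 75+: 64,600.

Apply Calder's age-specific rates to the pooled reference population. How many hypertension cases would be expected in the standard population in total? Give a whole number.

106160

Expected hypertension cases = Σ (standard pop × age-specific rate ÷ 1,000)
= 15,600×34.69/1,000 + 35,500×60.22/1,000 + 39,300×173.13/1,000 + 41,600×314.76/1,000 + 54,400×588.92/1,000 + 64,600×797.92/1,000
= 541.16 + 2137.81 + 6804.01 + 13094.02 + 32037.25 + 51545.63 = 106159.88.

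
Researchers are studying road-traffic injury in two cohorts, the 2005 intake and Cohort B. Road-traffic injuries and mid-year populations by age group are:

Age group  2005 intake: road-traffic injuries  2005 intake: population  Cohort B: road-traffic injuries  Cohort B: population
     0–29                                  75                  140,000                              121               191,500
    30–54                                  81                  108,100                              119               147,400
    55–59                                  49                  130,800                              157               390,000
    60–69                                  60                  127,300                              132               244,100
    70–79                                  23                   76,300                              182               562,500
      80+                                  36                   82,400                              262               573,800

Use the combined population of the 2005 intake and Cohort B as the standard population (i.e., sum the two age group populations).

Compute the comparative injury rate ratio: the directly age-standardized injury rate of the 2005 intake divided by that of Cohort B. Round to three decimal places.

Age-specific rates per 100,000 for the 2005 intake: 53.57, 74.93, 37.46, 47.13, 30.14, 43.69.
For Cohort B: 63.19, 80.73, 40.26, 54.08, 32.36, 45.66.
Combined standard total = 2,774,200; weights = 0.1195, 0.0921, 0.1877, 0.1339, 0.2303, 0.2365.
The 2005 intake: 0.1195×53.57 + 0.0921×74.93 + 0.1877×37.46 + 0.1339×47.13 + 0.2303×30.14 + 0.2365×43.69 = 43.9204 per 100,000.
Cohort B: 0.1195×63.19 + 0.0921×80.73 + 0.1877×40.26 + 0.1339×54.08 + 0.2303×32.36 + 0.2365×45.66 = 48.0332 per 100,000.
Ratio = 43.9204 ÷ 48.0332 = 0.91438.

0.914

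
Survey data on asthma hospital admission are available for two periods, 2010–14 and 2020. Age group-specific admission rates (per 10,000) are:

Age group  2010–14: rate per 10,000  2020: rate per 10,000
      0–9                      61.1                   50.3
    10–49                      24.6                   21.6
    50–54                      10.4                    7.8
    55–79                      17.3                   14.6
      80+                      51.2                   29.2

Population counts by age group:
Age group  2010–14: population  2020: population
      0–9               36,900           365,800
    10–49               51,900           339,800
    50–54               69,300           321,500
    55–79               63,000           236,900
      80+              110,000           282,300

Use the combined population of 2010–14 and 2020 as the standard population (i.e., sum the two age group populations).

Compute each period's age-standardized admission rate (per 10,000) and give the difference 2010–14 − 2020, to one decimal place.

8.5

Combined standard total = 1,877,400; weights = 0.2145, 0.2086, 0.2082, 0.1597, 0.2090.
2010–14: 0.2145×61.1 + 0.2086×24.6 + 0.2082×10.4 + 0.1597×17.3 + 0.2090×51.2 = 33.8655 per 10,000.
2020: 0.2145×50.3 + 0.2086×21.6 + 0.2082×7.8 + 0.1597×14.6 + 0.2090×29.2 = 25.3534 per 10,000.
Difference = 33.8655 − 25.3534 = 8.5121.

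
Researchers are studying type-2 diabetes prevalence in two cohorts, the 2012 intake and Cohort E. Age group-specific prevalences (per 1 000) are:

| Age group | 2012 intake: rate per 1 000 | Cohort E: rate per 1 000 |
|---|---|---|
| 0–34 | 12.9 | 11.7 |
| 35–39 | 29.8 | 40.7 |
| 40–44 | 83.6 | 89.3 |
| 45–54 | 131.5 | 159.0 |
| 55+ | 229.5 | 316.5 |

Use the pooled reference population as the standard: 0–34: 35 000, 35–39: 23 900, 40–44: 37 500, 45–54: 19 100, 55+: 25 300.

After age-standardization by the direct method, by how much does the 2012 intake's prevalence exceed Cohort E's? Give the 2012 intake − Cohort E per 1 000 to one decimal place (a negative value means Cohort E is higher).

-22.4

Standard total = 140 800; weights = 0.2486, 0.1697, 0.2663, 0.1357, 0.1797.
The 2012 intake: 0.2486×12.9 + 0.1697×29.8 + 0.2663×83.6 + 0.1357×131.5 + 0.1797×229.5 = 89.6074 per 1 000.
Cohort E: 0.2486×11.7 + 0.1697×40.7 + 0.2663×89.3 + 0.1357×159.0 + 0.1797×316.5 = 112.0407 per 1 000.
Difference = 89.6074 − 112.0407 = -22.4333.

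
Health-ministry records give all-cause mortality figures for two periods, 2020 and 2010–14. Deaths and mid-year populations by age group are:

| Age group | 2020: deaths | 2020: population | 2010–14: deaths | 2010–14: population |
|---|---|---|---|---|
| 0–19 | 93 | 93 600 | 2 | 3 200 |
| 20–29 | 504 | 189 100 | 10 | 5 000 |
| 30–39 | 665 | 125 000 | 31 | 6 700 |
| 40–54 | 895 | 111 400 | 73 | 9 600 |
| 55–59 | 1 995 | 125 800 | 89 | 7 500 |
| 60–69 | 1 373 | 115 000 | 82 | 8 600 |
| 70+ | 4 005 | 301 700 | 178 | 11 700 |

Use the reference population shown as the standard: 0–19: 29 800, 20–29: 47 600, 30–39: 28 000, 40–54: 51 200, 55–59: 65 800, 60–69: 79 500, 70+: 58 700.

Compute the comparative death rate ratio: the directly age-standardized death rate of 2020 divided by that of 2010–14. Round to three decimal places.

1.138

Age-specific rates per 100 000 for 2020: 99.36, 266.53, 532.00, 803.41, 1585.85, 1193.91, 1327.48.
For 2010–14: 62.50, 200.00, 462.69, 760.42, 1186.67, 953.49, 1521.37.
Standard total = 360 600; weights = 0.0826, 0.1320, 0.0776, 0.1420, 0.1825, 0.2205, 0.1628.
2020: 0.0826×99.36 + 0.1320×266.53 + 0.0776×532.00 + 0.1420×803.41 + 0.1825×1585.85 + 0.2205×1193.91 + 0.1628×1327.48 = 967.4602 per 100 000.
2010–14: 0.0826×62.50 + 0.1320×200.00 + 0.0776×462.69 + 0.1420×760.42 + 0.1825×1186.67 + 0.2205×953.49 + 0.1628×1521.37 = 849.8622 per 100 000.
Ratio = 967.4602 ÷ 849.8622 = 1.13837.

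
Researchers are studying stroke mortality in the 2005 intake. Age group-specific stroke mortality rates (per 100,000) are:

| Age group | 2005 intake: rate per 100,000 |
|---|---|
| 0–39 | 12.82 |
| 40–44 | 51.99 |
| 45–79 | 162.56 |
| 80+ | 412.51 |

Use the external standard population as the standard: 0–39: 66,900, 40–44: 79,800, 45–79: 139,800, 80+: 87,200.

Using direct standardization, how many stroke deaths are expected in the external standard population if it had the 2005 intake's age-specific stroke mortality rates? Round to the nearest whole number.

637

Expected stroke deaths = Σ (standard pop × age-specific rate ÷ 100,000)
= 66,900×12.82/100,000 + 79,800×51.99/100,000 + 139,800×162.56/100,000 + 87,200×412.51/100,000
= 8.58 + 41.49 + 227.26 + 359.71 = 637.03.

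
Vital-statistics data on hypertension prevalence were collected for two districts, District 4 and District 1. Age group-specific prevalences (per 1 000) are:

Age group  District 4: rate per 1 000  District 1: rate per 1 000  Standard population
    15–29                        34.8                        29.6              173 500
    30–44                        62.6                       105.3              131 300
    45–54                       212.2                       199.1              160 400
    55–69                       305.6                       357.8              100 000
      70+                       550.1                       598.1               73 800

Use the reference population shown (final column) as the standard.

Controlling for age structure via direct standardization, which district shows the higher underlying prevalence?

District 1

Standard total = 639 000; weights = 0.2715, 0.2055, 0.2510, 0.1565, 0.1155.
District 4: 0.2715×34.8 + 0.2055×62.6 + 0.2510×212.2 + 0.1565×305.6 + 0.1155×550.1 = 186.9350 per 1 000.
District 1: 0.2715×29.6 + 0.2055×105.3 + 0.2510×199.1 + 0.1565×357.8 + 0.1155×598.1 = 204.7213 per 1 000.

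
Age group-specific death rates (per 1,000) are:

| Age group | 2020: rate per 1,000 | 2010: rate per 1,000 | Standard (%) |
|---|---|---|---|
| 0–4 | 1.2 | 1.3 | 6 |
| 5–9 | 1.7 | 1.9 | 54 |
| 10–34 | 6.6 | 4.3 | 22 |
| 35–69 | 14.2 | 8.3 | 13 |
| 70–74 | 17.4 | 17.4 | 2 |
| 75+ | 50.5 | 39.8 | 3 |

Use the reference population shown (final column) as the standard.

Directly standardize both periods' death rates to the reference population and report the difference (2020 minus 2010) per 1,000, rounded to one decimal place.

1.5

Standard weights: 0.06, 0.54, 0.22, 0.13, 0.02, 0.03.
2020: 0.0600×1.2 + 0.5400×1.7 + 0.2200×6.6 + 0.1300×14.2 + 0.0200×17.4 + 0.0300×50.5 = 6.1510 per 1,000.
2010: 0.0600×1.3 + 0.5400×1.9 + 0.2200×4.3 + 0.1300×8.3 + 0.0200×17.4 + 0.0300×39.8 = 4.6710 per 1,000.
Difference = 6.1510 − 4.6710 = 1.4800.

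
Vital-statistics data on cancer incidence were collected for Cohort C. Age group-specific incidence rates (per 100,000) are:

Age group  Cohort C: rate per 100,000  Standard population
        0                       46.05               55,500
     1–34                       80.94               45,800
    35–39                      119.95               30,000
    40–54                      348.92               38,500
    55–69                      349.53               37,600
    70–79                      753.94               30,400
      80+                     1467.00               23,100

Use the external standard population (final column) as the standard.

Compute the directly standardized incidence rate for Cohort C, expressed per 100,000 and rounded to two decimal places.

Standard total = 260,900; weights = 0.2127, 0.1755, 0.1150, 0.1476, 0.1441, 0.1165, 0.0885.
Standardized rate: 0.2127×46.05 + 0.1755×80.94 + 0.1150×119.95 + 0.1476×348.92 + 0.1441×349.53 + 0.1165×753.94 + 0.0885×1467.00 = 357.3957 per 100,000.

357.40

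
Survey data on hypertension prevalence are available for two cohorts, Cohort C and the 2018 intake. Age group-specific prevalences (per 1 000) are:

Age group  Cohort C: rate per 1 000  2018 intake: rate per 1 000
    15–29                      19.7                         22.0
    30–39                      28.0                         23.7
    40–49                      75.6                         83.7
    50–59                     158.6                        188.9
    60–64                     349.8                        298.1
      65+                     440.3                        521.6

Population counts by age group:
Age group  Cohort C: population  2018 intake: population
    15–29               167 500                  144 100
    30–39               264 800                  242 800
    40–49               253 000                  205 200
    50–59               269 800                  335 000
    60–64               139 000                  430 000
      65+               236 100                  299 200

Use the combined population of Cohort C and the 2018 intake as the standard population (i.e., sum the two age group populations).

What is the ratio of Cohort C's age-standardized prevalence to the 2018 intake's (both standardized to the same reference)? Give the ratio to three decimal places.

0.944

Combined standard total = 2 986 500; weights = 0.1043, 0.1700, 0.1534, 0.2025, 0.1905, 0.1792.
Cohort C: 0.1043×19.7 + 0.1700×28.0 + 0.1534×75.6 + 0.2025×158.6 + 0.1905×349.8 + 0.1792×440.3 = 196.0962 per 1 000.
The 2018 intake: 0.1043×22.0 + 0.1700×23.7 + 0.1534×83.7 + 0.2025×188.9 + 0.1905×298.1 + 0.1792×521.6 = 207.7063 per 1 000.
Ratio = 196.0962 ÷ 207.7063 = 0.94410.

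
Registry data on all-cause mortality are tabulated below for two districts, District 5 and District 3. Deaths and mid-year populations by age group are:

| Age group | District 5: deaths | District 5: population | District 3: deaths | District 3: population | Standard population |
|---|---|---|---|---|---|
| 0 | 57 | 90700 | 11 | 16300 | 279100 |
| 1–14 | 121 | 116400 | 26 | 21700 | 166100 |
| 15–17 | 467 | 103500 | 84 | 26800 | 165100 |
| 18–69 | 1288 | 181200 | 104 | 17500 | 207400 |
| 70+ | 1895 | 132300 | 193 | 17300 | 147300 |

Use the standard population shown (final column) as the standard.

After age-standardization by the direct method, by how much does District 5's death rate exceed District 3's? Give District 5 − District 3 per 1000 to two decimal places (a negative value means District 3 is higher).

0.93

Age-specific rates per 1000 for District 5: 0.628, 1.040, 4.512, 7.108, 14.324.
For District 3: 0.675, 1.198, 3.134, 5.943, 11.156.
Standard total = 965000; weights = 0.2892, 0.1721, 0.1711, 0.2149, 0.1526.
District 5: 0.2892×0.628 + 0.1721×1.040 + 0.1711×4.512 + 0.2149×7.108 + 0.1526×14.324 = 4.8467 per 1000.
District 3: 0.2892×0.675 + 0.1721×1.198 + 0.1711×3.134 + 0.2149×5.943 + 0.1526×11.156 = 3.9178 per 1000.
Difference = 4.8467 − 3.9178 = 0.9289.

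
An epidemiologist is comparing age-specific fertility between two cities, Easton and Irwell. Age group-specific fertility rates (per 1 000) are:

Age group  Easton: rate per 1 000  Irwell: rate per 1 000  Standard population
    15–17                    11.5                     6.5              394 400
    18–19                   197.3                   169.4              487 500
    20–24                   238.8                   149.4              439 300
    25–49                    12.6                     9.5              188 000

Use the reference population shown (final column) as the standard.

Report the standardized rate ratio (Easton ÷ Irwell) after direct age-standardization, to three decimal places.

Standard total = 1 509 200; weights = 0.2613, 0.3230, 0.2911, 0.1246.
Easton: 0.2613×11.5 + 0.3230×197.3 + 0.2911×238.8 + 0.1246×12.6 = 137.8167 per 1 000.
Irwell: 0.2613×6.5 + 0.3230×169.4 + 0.2911×149.4 + 0.1246×9.5 = 101.0890 per 1 000.
Ratio = 137.8167 ÷ 101.0890 = 1.36332.

1.363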